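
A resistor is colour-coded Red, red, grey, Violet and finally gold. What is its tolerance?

±5%

The last band, gold, is the tolerance band.
Gold corresponds to ±5%.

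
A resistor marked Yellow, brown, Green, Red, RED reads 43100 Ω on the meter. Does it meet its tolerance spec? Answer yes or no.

Yellow → 4 (first significant figure)
Brown → 1 (second significant figure)
Green → 5 (third significant figure)
Red → ×10^2 multiplier
Red → ±2% tolerance
415 × 100 = 41500 Ω
Allowed range: 40670 Ω to 42330 Ω.
43100 Ω lies outside that range.

no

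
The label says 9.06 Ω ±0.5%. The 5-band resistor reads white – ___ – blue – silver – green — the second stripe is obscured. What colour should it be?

9.06 Ω = 906 × 10^-2.
The second band gives digit 0 of the significand, and 0 is black.

black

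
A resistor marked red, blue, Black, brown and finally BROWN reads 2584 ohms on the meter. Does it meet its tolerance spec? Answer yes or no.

Red → 2 (first significant figure)
Blue → 6 (second significant figure)
Black → 0 (third significant figure)
Brown → ×10 multiplier
Brown → ±1% tolerance
260 × 10 = 2600 Ω
Allowed range: 2574 Ω to 2626 Ω.
2584 ohms lies inside that range.

yes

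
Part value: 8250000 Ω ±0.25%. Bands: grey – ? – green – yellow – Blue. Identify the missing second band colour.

red

8250000 Ω = 825 × 10^4.
The second band gives digit 2 of the significand, and 2 is red.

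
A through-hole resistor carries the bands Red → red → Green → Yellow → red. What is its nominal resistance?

2250000 Ω

Red → 2 (first significant figure)
Red → 2 (second significant figure)
Green → 5 (third significant figure)
Yellow → ×10^4 multiplier
225 × 10000 = 2250000 Ω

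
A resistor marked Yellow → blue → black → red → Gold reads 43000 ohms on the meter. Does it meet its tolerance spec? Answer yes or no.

no

Yellow → 4 (first significant figure)
Blue → 6 (second significant figure)
Black → 0 (third significant figure)
Red → ×10^2 multiplier
Gold → ±5% tolerance
460 × 100 = 46000 Ω
Allowed range: 43700 Ω to 48300 Ω.
43000 ohms lies outside that range.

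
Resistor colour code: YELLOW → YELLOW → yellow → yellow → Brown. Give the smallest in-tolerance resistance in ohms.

4395600 Ω

Yellow → 4 (first significant figure)
Yellow → 4 (second significant figure)
Yellow → 4 (third significant figure)
Yellow → ×10^4 multiplier
Brown → ±1% tolerance
444 × 10000 = 4440000 Ω
Smallest = 4440000 × (1 − 1/100) = 4395600 Ω.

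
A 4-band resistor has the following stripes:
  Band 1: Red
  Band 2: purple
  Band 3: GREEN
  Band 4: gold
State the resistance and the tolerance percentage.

Red → 2 (first significant figure)
Violet → 7 (second significant figure)
Green → ×10^5 multiplier
Gold → ±5% tolerance
27 × 100000 = 2700000 Ω

2700000 Ω ±5%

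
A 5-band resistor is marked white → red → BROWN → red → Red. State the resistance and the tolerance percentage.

White → 9 (first significant figure)
Red → 2 (second significant figure)
Brown → 1 (third significant figure)
Red → ×10^2 multiplier
Red → ±2% tolerance
921 × 100 = 92100 Ω

92100 Ω ±2%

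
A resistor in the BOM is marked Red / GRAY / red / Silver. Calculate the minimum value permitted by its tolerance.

2520 Ω

Red → 2 (first significant figure)
Grey → 8 (second significant figure)
Red → ×10^2 multiplier
Silver → ±10% tolerance
28 × 100 = 2800 Ω
Minimum = 2800 × (1 − 10/100) = 2520 Ω.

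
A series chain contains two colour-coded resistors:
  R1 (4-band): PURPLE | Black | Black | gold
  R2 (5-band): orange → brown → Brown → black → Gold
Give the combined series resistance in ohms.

R1: violet, black → 70; black ×1 → 70 Ω.
R2: orange, brown, brown → 311; black ×1 → 311 Ω.
Series: 70 + 311 = 381 Ω.

381 Ω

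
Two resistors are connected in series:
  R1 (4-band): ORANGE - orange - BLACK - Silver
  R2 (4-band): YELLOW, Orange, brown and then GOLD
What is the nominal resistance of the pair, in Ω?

R1: orange, orange → 33; black ×1 → 33 Ω.
R2: yellow, orange → 43; brown ×10 → 430 Ω.
Series: 33 + 430 = 463 Ω.

463 Ω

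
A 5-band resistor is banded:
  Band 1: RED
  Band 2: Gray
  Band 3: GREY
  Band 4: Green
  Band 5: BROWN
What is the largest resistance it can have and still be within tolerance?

Red → 2 (first significant figure)
Grey → 8 (second significant figure)
Grey → 8 (third significant figure)
Green → ×10^5 multiplier
Brown → ±1% tolerance
288 × 100000 = 28800000 Ω
Largest = 28800000 × (1 + 1/100) = 29088000 Ω.

29088000 Ω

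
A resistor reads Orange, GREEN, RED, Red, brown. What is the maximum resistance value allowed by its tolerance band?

Orange → 3 (first significant figure)
Green → 5 (second significant figure)
Red → 2 (third significant figure)
Red → ×10^2 multiplier
Brown → ±1% tolerance
352 × 100 = 35200 Ω
Maximum = 35200 × (1 + 1/100) = 35552 Ω.

35552 Ω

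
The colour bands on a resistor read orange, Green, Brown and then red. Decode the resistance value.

Orange → 3 (first significant figure)
Green → 5 (second significant figure)
Brown → ×10 multiplier
35 × 10 = 350 Ω

350 Ω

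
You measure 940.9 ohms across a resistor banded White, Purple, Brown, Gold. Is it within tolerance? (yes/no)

White → 9 (first significant figure)
Violet → 7 (second significant figure)
Brown → ×10 multiplier
Gold → ±5% tolerance
97 × 10 = 970 Ω
Allowed range: 921.5 Ω to 1018.5 Ω.
940.9 ohms lies inside that range.

yes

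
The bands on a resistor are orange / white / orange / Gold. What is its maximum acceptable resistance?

40950 Ω

Orange → 3 (first significant figure)
White → 9 (second significant figure)
Orange → ×10^3 multiplier
Gold → ±5% tolerance
39 × 1000 = 39000 Ω
Maximum = 39000 × (1 + 5/100) = 40950 Ω.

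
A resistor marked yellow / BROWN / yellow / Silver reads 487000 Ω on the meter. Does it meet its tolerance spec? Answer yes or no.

no

Yellow → 4 (first significant figure)
Brown → 1 (second significant figure)
Yellow → ×10^4 multiplier
Silver → ±10% tolerance
41 × 10000 = 410000 Ω
Allowed range: 369000 Ω to 451000 Ω.
487000 Ω lies outside that range.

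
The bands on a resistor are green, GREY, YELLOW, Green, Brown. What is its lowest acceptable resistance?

Green → 5 (first significant figure)
Grey → 8 (second significant figure)
Yellow → 4 (third significant figure)
Green → ×10^5 multiplier
Brown → ±1% tolerance
584 × 100000 = 58400000 Ω
Lowest = 58400000 × (1 − 1/100) = 57816000 Ω.

57816000 Ω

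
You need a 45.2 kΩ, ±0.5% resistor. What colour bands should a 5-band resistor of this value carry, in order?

yellow, green, red, red, green

45200 Ω = 452 × 10^2.
4 → yellow
5 → green
2 → red
Multiplier 10^2 → red.
±0.5% tolerance → green.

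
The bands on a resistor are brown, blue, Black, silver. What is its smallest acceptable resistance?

14.4 Ω

Brown → 1 (first significant figure)
Blue → 6 (second significant figure)
Black → ×1 multiplier
Silver → ±10% tolerance
16 × 1 = 16 Ω
Smallest = 16 × (1 − 10/100) = 14.4 Ω.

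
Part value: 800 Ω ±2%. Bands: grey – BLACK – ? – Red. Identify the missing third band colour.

800 Ω = 80 × 10^1.
The third band is the multiplier, 10^1, which is brown.

brown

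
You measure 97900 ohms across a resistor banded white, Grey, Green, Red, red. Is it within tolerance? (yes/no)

yes

White → 9 (first significant figure)
Grey → 8 (second significant figure)
Green → 5 (third significant figure)
Red → ×10^2 multiplier
Red → ±2% tolerance
985 × 100 = 98500 Ω
Allowed range: 96530 Ω to 100470 Ω.
97900 ohms lies inside that range.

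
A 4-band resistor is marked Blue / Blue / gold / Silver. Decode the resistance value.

Blue → 6 (first significant figure)
Blue → 6 (second significant figure)
Gold → ×0.1 multiplier
66 × 0.1 = 6.6 Ω

6.6 Ω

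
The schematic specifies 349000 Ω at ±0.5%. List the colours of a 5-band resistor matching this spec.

orange, yellow, white, orange, green

349000 Ω = 349 × 10^3.
3 → orange
4 → yellow
9 → white
Multiplier 10^3 → orange.
±0.5% tolerance → green.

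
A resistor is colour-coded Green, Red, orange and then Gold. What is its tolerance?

±5%

The last band, gold, is the tolerance band.
Gold corresponds to ±5%.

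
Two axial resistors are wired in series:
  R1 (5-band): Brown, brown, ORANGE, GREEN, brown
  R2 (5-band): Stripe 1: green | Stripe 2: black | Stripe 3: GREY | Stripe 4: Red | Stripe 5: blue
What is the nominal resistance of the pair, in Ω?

R1: brown, brown, orange → 113; green ×10^5 → 11300000 Ω.
R2: green, black, grey → 508; red ×10^2 → 50800 Ω.
Series: 11300000 + 50800 = 11350800 Ω.

11350800 Ω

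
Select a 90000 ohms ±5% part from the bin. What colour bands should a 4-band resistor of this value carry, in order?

90000 Ω = 90 × 10^3.
9 → white
0 → black
Multiplier 10^3 → orange.
±5% tolerance → gold.

white, black, orange, gold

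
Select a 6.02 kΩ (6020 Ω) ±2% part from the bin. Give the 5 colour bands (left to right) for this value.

blue, black, red, brown, red

6020 Ω = 602 × 10^1.
6 → blue
0 → black
2 → red
Multiplier 10^1 → brown.
±2% tolerance → red.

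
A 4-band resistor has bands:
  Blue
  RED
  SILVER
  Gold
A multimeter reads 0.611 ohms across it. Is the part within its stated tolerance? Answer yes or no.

yes

Blue → 6 (first significant figure)
Red → 2 (second significant figure)
Silver → ×0.01 multiplier
Gold → ±5% tolerance
62 × 0.01 = 0.62 Ω
Allowed range: 0.589 Ω to 0.651 Ω.
0.611 ohms lies inside that range.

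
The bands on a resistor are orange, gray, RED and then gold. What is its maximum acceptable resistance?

3990 Ω

Orange → 3 (first significant figure)
Grey → 8 (second significant figure)
Red → ×10^2 multiplier
Gold → ±5% tolerance
38 × 100 = 3800 Ω
Maximum = 3800 × (1 + 5/100) = 3990 Ω.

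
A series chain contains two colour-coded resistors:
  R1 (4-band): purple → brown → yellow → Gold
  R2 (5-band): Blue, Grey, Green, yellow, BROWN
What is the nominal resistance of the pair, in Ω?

7560000 Ω

R1: violet, brown → 71; yellow ×10^4 → 710000 Ω.
R2: blue, grey, green → 685; yellow ×10^4 → 6850000 Ω.
Series: 710000 + 6850000 = 7560000 Ω.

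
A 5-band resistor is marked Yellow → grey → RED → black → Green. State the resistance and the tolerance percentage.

482 Ω ±0.5%

Yellow → 4 (first significant figure)
Grey → 8 (second significant figure)
Red → 2 (third significant figure)
Black → ×1 multiplier
Green → ±0.5% tolerance
482 × 1 = 482 Ω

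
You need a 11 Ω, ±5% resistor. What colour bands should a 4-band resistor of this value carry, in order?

brown, brown, black, gold

11 Ω = 11 × 10^0.
1 → brown
1 → brown
Multiplier 10^0 → black.
±5% tolerance → gold.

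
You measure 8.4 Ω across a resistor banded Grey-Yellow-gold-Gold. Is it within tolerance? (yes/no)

Grey → 8 (first significant figure)
Yellow → 4 (second significant figure)
Gold → ×0.1 multiplier
Gold → ±5% tolerance
84 × 0.1 = 8.4 Ω
Allowed range: 7.98 Ω to 8.82 Ω.
8.4 Ω lies inside that range.

yes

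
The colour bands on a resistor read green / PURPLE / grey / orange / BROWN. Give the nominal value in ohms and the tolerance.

Green → 5 (first significant figure)
Violet → 7 (second significant figure)
Grey → 8 (third significant figure)
Orange → ×10^3 multiplier
Brown → ±1% tolerance
578 × 1000 = 578000 Ω

578000 Ω ±1%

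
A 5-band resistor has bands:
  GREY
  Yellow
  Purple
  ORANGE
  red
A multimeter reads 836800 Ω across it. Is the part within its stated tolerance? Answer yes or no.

yes

Grey → 8 (first significant figure)
Yellow → 4 (second significant figure)
Violet → 7 (third significant figure)
Orange → ×10^3 multiplier
Red → ±2% tolerance
847 × 1000 = 847000 Ω
Allowed range: 830060 Ω to 863940 Ω.
836800 Ω lies inside that range.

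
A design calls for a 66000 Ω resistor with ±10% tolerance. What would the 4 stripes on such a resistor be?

66000 Ω = 66 × 10^3.
6 → blue
6 → blue
Multiplier 10^3 → orange.
±10% tolerance → silver.

blue, blue, orange, silver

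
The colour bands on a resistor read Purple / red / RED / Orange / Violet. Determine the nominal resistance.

Violet → 7 (first significant figure)
Red → 2 (second significant figure)
Red → 2 (third significant figure)
Orange → ×10^3 multiplier
722 × 1000 = 722000 Ω

722000 Ω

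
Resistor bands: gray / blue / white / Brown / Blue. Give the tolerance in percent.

±0.25%

The last band, blue, is the tolerance band.
Blue corresponds to ±0.25%.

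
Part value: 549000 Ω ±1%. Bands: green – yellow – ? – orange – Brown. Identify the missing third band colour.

549000 Ω = 549 × 10^3.
The third band gives digit 9 of the significand, and 9 is white.

white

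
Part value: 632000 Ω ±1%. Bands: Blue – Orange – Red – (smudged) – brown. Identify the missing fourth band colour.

632000 Ω = 632 × 10^3.
The fourth band is the multiplier, 10^3, which is orange.

orange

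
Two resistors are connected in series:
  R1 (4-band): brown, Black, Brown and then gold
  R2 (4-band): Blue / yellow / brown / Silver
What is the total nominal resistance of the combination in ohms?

R1: brown, black → 10; brown ×10 → 100 Ω.
R2: blue, yellow → 64; brown ×10 → 640 Ω.
Series: 100 + 640 = 740 Ω.

740 Ω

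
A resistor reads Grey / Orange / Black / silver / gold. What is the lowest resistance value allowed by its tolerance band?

7.885 Ω

Grey → 8 (first significant figure)
Orange → 3 (second significant figure)
Black → 0 (third significant figure)
Silver → ×0.01 multiplier
Gold → ±5% tolerance
830 × 0.01 = 8.3 Ω
Lowest = 8.3 × (1 − 5/100) = 7.885 Ω.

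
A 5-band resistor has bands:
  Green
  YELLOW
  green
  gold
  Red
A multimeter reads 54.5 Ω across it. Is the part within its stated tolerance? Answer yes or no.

Green → 5 (first significant figure)
Yellow → 4 (second significant figure)
Green → 5 (third significant figure)
Gold → ×0.1 multiplier
Red → ±2% tolerance
545 × 0.1 = 54.5 Ω
Allowed range: 53.41 Ω to 55.59 Ω.
54.5 Ω lies inside that range.

yes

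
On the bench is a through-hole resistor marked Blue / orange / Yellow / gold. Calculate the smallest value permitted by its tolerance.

Blue → 6 (first significant figure)
Orange → 3 (second significant figure)
Yellow → ×10^4 multiplier
Gold → ±5% tolerance
63 × 10000 = 630000 Ω
Smallest = 630000 × (1 − 5/100) = 598500 Ω.

598500 Ω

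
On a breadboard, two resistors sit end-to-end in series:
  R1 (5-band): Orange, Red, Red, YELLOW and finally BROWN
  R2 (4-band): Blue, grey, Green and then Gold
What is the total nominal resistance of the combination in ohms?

R1: orange, red, red → 322; yellow ×10^4 → 3220000 Ω.
R2: blue, grey → 68; green ×10^5 → 6800000 Ω.
Series: 3220000 + 6800000 = 10020000 Ω.

10020000 Ω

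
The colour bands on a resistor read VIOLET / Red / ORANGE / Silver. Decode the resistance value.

Violet → 7 (first significant figure)
Red → 2 (second significant figure)
Orange → ×10^3 multiplier
72 × 1000 = 72000 Ω

72000 Ω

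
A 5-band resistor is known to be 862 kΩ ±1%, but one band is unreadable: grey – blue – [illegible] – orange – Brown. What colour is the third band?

862000 Ω = 862 × 10^3.
The third band gives digit 2 of the significand, and 2 is red.

red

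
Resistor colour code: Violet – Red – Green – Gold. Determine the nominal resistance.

Violet → 7 (first significant figure)
Red → 2 (second significant figure)
Green → ×10^5 multiplier
72 × 100000 = 7200000 Ω

7200000 Ω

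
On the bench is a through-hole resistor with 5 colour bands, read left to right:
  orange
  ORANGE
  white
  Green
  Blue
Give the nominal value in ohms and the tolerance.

33900000 Ω ±0.25%

Orange → 3 (first significant figure)
Orange → 3 (second significant figure)
White → 9 (third significant figure)
Green → ×10^5 multiplier
Blue → ±0.25% tolerance
339 × 100000 = 33900000 Ω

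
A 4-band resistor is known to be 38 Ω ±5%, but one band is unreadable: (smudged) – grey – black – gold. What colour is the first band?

orange

38 Ω = 38 × 10^0.
The first band gives digit 3 of the significand, and 3 is orange.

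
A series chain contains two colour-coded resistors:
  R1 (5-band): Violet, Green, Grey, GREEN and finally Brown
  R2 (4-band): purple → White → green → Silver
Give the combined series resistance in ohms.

R1: violet, green, grey → 758; green ×10^5 → 75800000 Ω.
R2: violet, white → 79; green ×10^5 → 7900000 Ω.
Series: 75800000 + 7900000 = 83700000 Ω.

83700000 Ω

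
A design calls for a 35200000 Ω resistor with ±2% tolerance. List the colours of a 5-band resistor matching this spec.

orange, green, red, green, red

35200000 Ω = 352 × 10^5.
3 → orange
5 → green
2 → red
Multiplier 10^5 → green.
±2% tolerance → red.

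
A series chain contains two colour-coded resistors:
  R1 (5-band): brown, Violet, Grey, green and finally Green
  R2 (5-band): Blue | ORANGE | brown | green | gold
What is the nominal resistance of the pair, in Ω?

80900000 Ω

R1: brown, violet, grey → 178; green ×10^5 → 17800000 Ω.
R2: blue, orange, brown → 631; green ×10^5 → 63100000 Ω.
Series: 17800000 + 63100000 = 80900000 Ω.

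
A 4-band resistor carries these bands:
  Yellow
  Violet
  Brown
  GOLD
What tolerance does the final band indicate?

The last band, gold, is the tolerance band.
Gold corresponds to ±5%.

±5%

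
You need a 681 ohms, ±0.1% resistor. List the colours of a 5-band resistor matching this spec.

681 Ω = 681 × 10^0.
6 → blue
8 → grey
1 → brown
Multiplier 10^0 → black.
±0.1% tolerance → violet.

blue, grey, brown, black, violet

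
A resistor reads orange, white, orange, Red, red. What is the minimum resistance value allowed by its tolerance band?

Orange → 3 (first significant figure)
White → 9 (second significant figure)
Orange → 3 (third significant figure)
Red → ×10^2 multiplier
Red → ±2% tolerance
393 × 100 = 39300 Ω
Minimum = 39300 × (1 − 2/100) = 38514 Ω.

38514 Ω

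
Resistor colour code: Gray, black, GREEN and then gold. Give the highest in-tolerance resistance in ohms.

Grey → 8 (first significant figure)
Black → 0 (second significant figure)
Green → ×10^5 multiplier
Gold → ±5% tolerance
80 × 100000 = 8000000 Ω
Highest = 8000000 × (1 + 5/100) = 8400000 Ω.

8400000 Ω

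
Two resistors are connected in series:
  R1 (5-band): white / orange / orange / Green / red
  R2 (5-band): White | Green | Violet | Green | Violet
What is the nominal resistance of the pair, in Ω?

189000000 Ω

R1: white, orange, orange → 933; green ×10^5 → 93300000 Ω.
R2: white, green, violet → 957; green ×10^5 → 95700000 Ω.
Series: 93300000 + 95700000 = 189000000 Ω.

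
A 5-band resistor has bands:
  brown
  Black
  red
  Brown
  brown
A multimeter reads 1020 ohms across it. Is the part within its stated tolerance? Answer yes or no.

Brown → 1 (first significant figure)
Black → 0 (second significant figure)
Red → 2 (third significant figure)
Brown → ×10 multiplier
Brown → ±1% tolerance
102 × 10 = 1020 Ω
Allowed range: 1009.8 Ω to 1030.2 Ω.
1020 ohms lies inside that range.

yes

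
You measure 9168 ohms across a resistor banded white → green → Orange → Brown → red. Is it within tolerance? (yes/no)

White → 9 (first significant figure)
Green → 5 (second significant figure)
Orange → 3 (third significant figure)
Brown → ×10 multiplier
Red → ±2% tolerance
953 × 10 = 9530 Ω
Allowed range: 9339.4 Ω to 9720.6 Ω.
9168 ohms lies outside that range.

no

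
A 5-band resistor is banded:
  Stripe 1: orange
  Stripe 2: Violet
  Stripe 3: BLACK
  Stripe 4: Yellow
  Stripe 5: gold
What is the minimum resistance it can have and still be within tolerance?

3515000 Ω

Orange → 3 (first significant figure)
Violet → 7 (second significant figure)
Black → 0 (third significant figure)
Yellow → ×10^4 multiplier
Gold → ±5% tolerance
370 × 10000 = 3700000 Ω
Minimum = 3700000 × (1 − 5/100) = 3515000 Ω.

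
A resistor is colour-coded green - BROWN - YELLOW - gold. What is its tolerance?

The last band, gold, is the tolerance band.
Gold corresponds to ±5%.

±5%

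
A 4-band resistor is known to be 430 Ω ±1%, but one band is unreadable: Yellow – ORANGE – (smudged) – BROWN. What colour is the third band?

brown

430 Ω = 43 × 10^1.
The third band is the multiplier, 10^1, which is brown.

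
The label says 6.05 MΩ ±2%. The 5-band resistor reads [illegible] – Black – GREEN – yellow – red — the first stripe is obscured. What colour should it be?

6050000 Ω = 605 × 10^4.
The first band gives digit 6 of the significand, and 6 is blue.

blue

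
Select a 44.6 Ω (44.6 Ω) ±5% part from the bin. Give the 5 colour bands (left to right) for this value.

44.6 Ω = 446 × 10^-1.
4 → yellow
4 → yellow
6 → blue
Multiplier 10^-1 → gold.
±5% tolerance → gold.

yellow, yellow, blue, gold, gold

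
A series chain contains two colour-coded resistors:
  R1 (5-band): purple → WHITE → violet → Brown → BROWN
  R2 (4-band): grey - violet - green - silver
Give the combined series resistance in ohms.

R1: violet, white, violet → 797; brown ×10 → 7970 Ω.
R2: grey, violet → 87; green ×10^5 → 8700000 Ω.
Series: 7970 + 8700000 = 8707970 Ω.

8707970 Ω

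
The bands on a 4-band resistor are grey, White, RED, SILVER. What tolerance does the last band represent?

±10%

The last band, silver, is the tolerance band.
Silver corresponds to ±10%.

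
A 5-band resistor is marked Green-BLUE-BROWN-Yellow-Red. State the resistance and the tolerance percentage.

Green → 5 (first significant figure)
Blue → 6 (second significant figure)
Brown → 1 (third significant figure)
Yellow → ×10^4 multiplier
Red → ±2% tolerance
561 × 10000 = 5610000 Ω

5610000 Ω ±2%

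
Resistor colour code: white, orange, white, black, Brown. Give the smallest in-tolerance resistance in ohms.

929.61 Ω

White → 9 (first significant figure)
Orange → 3 (second significant figure)
White → 9 (third significant figure)
Black → ×1 multiplier
Brown → ±1% tolerance
939 × 1 = 939 Ω
Smallest = 939 × (1 − 1/100) = 929.61 Ω.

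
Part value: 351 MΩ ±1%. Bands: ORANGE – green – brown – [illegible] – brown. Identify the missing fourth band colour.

351000000 Ω = 351 × 10^6.
The fourth band is the multiplier, 10^6, which is blue.

blue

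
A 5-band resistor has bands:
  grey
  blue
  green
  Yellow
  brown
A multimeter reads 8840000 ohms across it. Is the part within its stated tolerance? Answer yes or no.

Grey → 8 (first significant figure)
Blue → 6 (second significant figure)
Green → 5 (third significant figure)
Yellow → ×10^4 multiplier
Brown → ±1% tolerance
865 × 10000 = 8650000 Ω
Allowed range: 8563500 Ω to 8736500 Ω.
8840000 ohms lies outside that range.

no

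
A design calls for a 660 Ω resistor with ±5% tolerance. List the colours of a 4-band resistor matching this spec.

blue, blue, brown, gold

660 Ω = 66 × 10^1.
6 → blue
6 → blue
Multiplier 10^1 → brown.
±5% tolerance → gold.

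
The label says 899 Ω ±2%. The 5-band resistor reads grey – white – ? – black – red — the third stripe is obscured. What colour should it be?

899 Ω = 899 × 10^0.
The third band gives digit 9 of the significand, and 9 is white.

white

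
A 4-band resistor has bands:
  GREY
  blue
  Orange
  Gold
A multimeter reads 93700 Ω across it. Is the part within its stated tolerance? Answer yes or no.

Grey → 8 (first significant figure)
Blue → 6 (second significant figure)
Orange → ×10^3 multiplier
Gold → ±5% tolerance
86 × 1000 = 86000 Ω
Allowed range: 81700 Ω to 90300 Ω.
93700 Ω lies outside that range.

no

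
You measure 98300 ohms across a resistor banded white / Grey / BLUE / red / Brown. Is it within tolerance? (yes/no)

White → 9 (first significant figure)
Grey → 8 (second significant figure)
Blue → 6 (third significant figure)
Red → ×10^2 multiplier
Brown → ±1% tolerance
986 × 100 = 98600 Ω
Allowed range: 97614 Ω to 99586 Ω.
98300 ohms lies inside that range.

yes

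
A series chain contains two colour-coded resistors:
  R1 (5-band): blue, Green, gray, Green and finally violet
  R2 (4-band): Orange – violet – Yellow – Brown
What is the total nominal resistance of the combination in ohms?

66170000 Ω

R1: blue, green, grey → 658; green ×10^5 → 65800000 Ω.
R2: orange, violet → 37; yellow ×10^4 → 370000 Ω.
Series: 65800000 + 370000 = 66170000 Ω.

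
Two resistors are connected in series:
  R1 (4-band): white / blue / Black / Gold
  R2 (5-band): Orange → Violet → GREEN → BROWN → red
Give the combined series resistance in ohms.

R1: white, blue → 96; black ×1 → 96 Ω.
R2: orange, violet, green → 375; brown ×10 → 3750 Ω.
Series: 96 + 3750 = 3846 Ω.

3846 Ω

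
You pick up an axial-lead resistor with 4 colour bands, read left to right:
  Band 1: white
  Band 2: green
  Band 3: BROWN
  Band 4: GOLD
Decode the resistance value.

950 Ω

White → 9 (first significant figure)
Green → 5 (second significant figure)
Brown → ×10 multiplier
95 × 10 = 950 Ω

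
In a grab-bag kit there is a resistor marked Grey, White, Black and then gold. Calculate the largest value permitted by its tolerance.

Grey → 8 (first significant figure)
White → 9 (second significant figure)
Black → ×1 multiplier
Gold → ±5% tolerance
89 × 1 = 89 Ω
Largest = 89 × (1 + 5/100) = 93.45 Ω.

93.45 Ω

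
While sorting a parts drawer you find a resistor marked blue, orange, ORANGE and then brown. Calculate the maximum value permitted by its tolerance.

63630 Ω

Blue → 6 (first significant figure)
Orange → 3 (second significant figure)
Orange → ×10^3 multiplier
Brown → ±1% tolerance
63 × 1000 = 63000 Ω
Maximum = 63000 × (1 + 1/100) = 63630 Ω.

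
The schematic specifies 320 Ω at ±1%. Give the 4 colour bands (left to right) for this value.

orange, red, brown, brown

320 Ω = 32 × 10^1.
3 → orange
2 → red
Multiplier 10^1 → brown.
±1% tolerance → brown.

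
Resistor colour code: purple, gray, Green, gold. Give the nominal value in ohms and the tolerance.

Violet → 7 (first significant figure)
Grey → 8 (second significant figure)
Green → ×10^5 multiplier
Gold → ±5% tolerance
78 × 100000 = 7800000 Ω

7800000 Ω ±5%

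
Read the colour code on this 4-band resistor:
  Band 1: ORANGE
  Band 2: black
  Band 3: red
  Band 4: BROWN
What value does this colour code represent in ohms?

Orange → 3 (first significant figure)
Black → 0 (second significant figure)
Red → ×10^2 multiplier
30 × 100 = 3000 Ω

3000 Ω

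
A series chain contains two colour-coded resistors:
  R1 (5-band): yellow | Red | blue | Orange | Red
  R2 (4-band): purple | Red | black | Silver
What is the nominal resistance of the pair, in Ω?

426072 Ω

R1: yellow, red, blue → 426; orange ×10^3 → 426000 Ω.
R2: violet, red → 72; black ×1 → 72 Ω.
Series: 426000 + 72 = 426072 Ω.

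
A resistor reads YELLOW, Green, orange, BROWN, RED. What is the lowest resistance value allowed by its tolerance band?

4439.4 Ω

Yellow → 4 (first significant figure)
Green → 5 (second significant figure)
Orange → 3 (third significant figure)
Brown → ×10 multiplier
Red → ±2% tolerance
453 × 10 = 4530 Ω
Lowest = 4530 × (1 − 2/100) = 4439.4 Ω.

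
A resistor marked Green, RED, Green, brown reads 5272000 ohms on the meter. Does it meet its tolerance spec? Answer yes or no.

no

Green → 5 (first significant figure)
Red → 2 (second significant figure)
Green → ×10^5 multiplier
Brown → ±1% tolerance
52 × 100000 = 5200000 Ω
Allowed range: 5148000 Ω to 5252000 Ω.
5272000 ohms lies outside that range.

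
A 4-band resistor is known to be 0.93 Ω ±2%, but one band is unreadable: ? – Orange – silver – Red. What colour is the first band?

0.93 Ω = 93 × 10^-2.
The first band gives digit 9 of the significand, and 9 is white.

white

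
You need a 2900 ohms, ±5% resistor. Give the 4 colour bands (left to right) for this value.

2900 Ω = 29 × 10^2.
2 → red
9 → white
Multiplier 10^2 → red.
±5% tolerance → gold.

red, white, red, gold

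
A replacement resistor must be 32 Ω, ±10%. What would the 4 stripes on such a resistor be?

orange, red, black, silver

32 Ω = 32 × 10^0.
3 → orange
2 → red
Multiplier 10^0 → black.
±10% tolerance → silver.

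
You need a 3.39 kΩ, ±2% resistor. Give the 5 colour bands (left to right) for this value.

3390 Ω = 339 × 10^1.
3 → orange
3 → orange
9 → white
Multiplier 10^1 → brown.
±2% tolerance → red.

orange, orange, white, brown, red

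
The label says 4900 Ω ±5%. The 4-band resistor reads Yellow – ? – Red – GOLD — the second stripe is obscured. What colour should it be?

white

4900 Ω = 49 × 10^2.
The second band gives digit 9 of the significand, and 9 is white.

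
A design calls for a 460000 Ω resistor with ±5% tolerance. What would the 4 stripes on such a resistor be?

460000 Ω = 46 × 10^4.
4 → yellow
6 → blue
Multiplier 10^4 → yellow.
±5% tolerance → gold.

yellow, blue, yellow, gold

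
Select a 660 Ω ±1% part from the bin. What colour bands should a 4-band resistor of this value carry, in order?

blue, blue, brown, brown

660 Ω = 66 × 10^1.
6 → blue
6 → blue
Multiplier 10^1 → brown.
±1% tolerance → brown.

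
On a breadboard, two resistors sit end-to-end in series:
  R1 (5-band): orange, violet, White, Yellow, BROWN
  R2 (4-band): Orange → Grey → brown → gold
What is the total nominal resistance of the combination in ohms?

R1: orange, violet, white → 379; yellow ×10^4 → 3790000 Ω.
R2: orange, grey → 38; brown ×10 → 380 Ω.
Series: 3790000 + 380 = 3790380 Ω.

3790380 Ω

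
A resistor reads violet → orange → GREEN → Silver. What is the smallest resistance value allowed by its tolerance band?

6570000 Ω

Violet → 7 (first significant figure)
Orange → 3 (second significant figure)
Green → ×10^5 multiplier
Silver → ±10% tolerance
73 × 100000 = 7300000 Ω
Smallest = 7300000 × (1 − 10/100) = 6570000 Ω.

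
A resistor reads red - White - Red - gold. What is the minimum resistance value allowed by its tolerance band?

2755 Ω

Red → 2 (first significant figure)
White → 9 (second significant figure)
Red → ×10^2 multiplier
Gold → ±5% tolerance
29 × 100 = 2900 Ω
Minimum = 2900 × (1 − 5/100) = 2755 Ω.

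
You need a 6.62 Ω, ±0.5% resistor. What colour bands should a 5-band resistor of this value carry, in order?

blue, blue, red, silver, green

6.62 Ω = 662 × 10^-2.
6 → blue
6 → blue
2 → red
Multiplier 10^-2 → silver.
±0.5% tolerance → green.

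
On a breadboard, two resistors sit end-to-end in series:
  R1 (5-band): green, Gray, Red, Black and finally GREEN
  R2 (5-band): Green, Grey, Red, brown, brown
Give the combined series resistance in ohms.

R1: green, grey, red → 582; black ×1 → 582 Ω.
R2: green, grey, red → 582; brown ×10 → 5820 Ω.
Series: 582 + 5820 = 6402 Ω.

6402 Ω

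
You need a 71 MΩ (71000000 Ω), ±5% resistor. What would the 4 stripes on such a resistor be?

violet, brown, blue, gold

71000000 Ω = 71 × 10^6.
7 → violet
1 → brown
Multiplier 10^6 → blue.
±5% tolerance → gold.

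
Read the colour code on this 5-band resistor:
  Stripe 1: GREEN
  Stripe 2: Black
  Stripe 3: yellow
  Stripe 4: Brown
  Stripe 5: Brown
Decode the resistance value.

Green → 5 (first significant figure)
Black → 0 (second significant figure)
Yellow → 4 (third significant figure)
Brown → ×10 multiplier
504 × 10 = 5040 Ω

5040 Ω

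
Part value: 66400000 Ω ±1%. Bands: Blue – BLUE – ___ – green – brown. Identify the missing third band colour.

66400000 Ω = 664 × 10^5.
The third band gives digit 4 of the significand, and 4 is yellow.

yellow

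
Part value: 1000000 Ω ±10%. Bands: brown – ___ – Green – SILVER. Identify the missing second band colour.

black

1000000 Ω = 10 × 10^5.
The second band gives digit 0 of the significand, and 0 is black.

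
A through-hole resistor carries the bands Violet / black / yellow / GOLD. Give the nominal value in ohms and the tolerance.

700000 Ω ±5%

Violet → 7 (first significant figure)
Black → 0 (second significant figure)
Yellow → ×10^4 multiplier
Gold → ±5% tolerance
70 × 10000 = 700000 Ω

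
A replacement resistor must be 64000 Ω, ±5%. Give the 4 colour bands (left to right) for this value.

blue, yellow, orange, gold

64000 Ω = 64 × 10^3.
6 → blue
4 → yellow
Multiplier 10^3 → orange.
±5% tolerance → gold.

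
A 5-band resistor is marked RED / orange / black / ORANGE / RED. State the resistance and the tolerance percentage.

230000 Ω ±2%

Red → 2 (first significant figure)
Orange → 3 (second significant figure)
Black → 0 (third significant figure)
Orange → ×10^3 multiplier
Red → ±2% tolerance
230 × 1000 = 230000 Ω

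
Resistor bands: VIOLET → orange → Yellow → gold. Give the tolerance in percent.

The last band, gold, is the tolerance band.
Gold corresponds to ±5%.

±5%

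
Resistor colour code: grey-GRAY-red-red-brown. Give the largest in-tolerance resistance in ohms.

89082 Ω

Grey → 8 (first significant figure)
Grey → 8 (second significant figure)
Red → 2 (third significant figure)
Red → ×10^2 multiplier
Brown → ±1% tolerance
882 × 100 = 88200 Ω
Largest = 88200 × (1 + 1/100) = 89082 Ω.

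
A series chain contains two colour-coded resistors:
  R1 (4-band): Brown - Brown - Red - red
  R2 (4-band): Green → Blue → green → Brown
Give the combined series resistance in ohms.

R1: brown, brown → 11; red ×10^2 → 1100 Ω.
R2: green, blue → 56; green ×10^5 → 5600000 Ω.
Series: 1100 + 5600000 = 5601100 Ω.

5601100 Ω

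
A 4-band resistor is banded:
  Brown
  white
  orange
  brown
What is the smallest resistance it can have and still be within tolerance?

Brown → 1 (first significant figure)
White → 9 (second significant figure)
Orange → ×10^3 multiplier
Brown → ±1% tolerance
19 × 1000 = 19000 Ω
Smallest = 19000 × (1 − 1/100) = 18810 Ω.

18810 Ω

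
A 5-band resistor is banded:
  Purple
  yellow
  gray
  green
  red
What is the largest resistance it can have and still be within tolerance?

Violet → 7 (first significant figure)
Yellow → 4 (second significant figure)
Grey → 8 (third significant figure)
Green → ×10^5 multiplier
Red → ±2% tolerance
748 × 100000 = 74800000 Ω
Largest = 74800000 × (1 + 2/100) = 76296000 Ω.

76296000 Ω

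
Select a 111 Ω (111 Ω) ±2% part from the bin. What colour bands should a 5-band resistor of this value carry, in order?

111 Ω = 111 × 10^0.
1 → brown
1 → brown
1 → brown
Multiplier 10^0 → black.
±2% tolerance → red.

brown, brown, brown, black, red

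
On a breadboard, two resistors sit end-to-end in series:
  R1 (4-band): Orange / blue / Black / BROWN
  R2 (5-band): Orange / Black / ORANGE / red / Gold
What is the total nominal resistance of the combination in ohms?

R1: orange, blue → 36; black ×1 → 36 Ω.
R2: orange, black, orange → 303; red ×10^2 → 30300 Ω.
Series: 36 + 30300 = 30336 Ω.

30336 Ω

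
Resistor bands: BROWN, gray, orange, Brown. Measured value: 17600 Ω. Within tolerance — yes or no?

no

Brown → 1 (first significant figure)
Grey → 8 (second significant figure)
Orange → ×10^3 multiplier
Brown → ±1% tolerance
18 × 1000 = 18000 Ω
Allowed range: 17820 Ω to 18180 Ω.
17600 Ω lies outside that range.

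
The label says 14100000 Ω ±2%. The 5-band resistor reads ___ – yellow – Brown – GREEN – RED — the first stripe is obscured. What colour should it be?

14100000 Ω = 141 × 10^5.
The first band gives digit 1 of the significand, and 1 is brown.

brown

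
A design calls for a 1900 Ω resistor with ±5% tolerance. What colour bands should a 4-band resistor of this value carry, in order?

brown, white, red, gold

1900 Ω = 19 × 10^2.
1 → brown
9 → white
Multiplier 10^2 → red.
±5% tolerance → gold.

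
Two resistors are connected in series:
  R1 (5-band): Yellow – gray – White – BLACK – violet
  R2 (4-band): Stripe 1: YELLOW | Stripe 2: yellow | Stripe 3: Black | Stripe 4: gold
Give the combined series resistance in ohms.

533 Ω

R1: yellow, grey, white → 489; black ×1 → 489 Ω.
R2: yellow, yellow → 44; black ×1 → 44 Ω.
Series: 489 + 44 = 533 Ω.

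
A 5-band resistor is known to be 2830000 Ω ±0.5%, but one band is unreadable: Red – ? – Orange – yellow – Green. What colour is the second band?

2830000 Ω = 283 × 10^4.
The second band gives digit 8 of the significand, and 8 is grey.

grey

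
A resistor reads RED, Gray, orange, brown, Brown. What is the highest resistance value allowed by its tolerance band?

2858.3 Ω

Red → 2 (first significant figure)
Grey → 8 (second significant figure)
Orange → 3 (third significant figure)
Brown → ×10 multiplier
Brown → ±1% tolerance
283 × 10 = 2830 Ω
Highest = 2830 × (1 + 1/100) = 2858.3 Ω.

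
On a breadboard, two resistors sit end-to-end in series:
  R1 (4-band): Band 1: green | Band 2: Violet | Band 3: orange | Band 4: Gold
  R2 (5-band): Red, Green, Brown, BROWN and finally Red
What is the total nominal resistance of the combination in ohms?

R1: green, violet → 57; orange ×10^3 → 57000 Ω.
R2: red, green, brown → 251; brown ×10 → 2510 Ω.
Series: 57000 + 2510 = 59510 Ω.

59510 Ω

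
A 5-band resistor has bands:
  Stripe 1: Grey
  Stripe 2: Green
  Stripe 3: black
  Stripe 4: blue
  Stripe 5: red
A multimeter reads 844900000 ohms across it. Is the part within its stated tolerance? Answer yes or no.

yes

Grey → 8 (first significant figure)
Green → 5 (second significant figure)
Black → 0 (third significant figure)
Blue → ×10^6 multiplier
Red → ±2% tolerance
850 × 1000000 = 850000000 Ω
Allowed range: 833000000 Ω to 867000000 Ω.
844900000 ohms lies inside that range.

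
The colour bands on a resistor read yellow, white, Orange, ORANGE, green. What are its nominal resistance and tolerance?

Yellow → 4 (first significant figure)
White → 9 (second significant figure)
Orange → 3 (third significant figure)
Orange → ×10^3 multiplier
Green → ±0.5% tolerance
493 × 1000 = 493000 Ω

493000 Ω ±0.5%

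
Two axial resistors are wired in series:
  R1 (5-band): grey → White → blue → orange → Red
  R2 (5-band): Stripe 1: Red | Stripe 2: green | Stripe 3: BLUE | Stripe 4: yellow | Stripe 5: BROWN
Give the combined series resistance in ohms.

3456000 Ω

R1: grey, white, blue → 896; orange ×10^3 → 896000 Ω.
R2: red, green, blue → 256; yellow ×10^4 → 2560000 Ω.
Series: 896000 + 2560000 = 3456000 Ω.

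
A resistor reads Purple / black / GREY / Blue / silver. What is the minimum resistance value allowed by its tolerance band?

Violet → 7 (first significant figure)
Black → 0 (second significant figure)
Grey → 8 (third significant figure)
Blue → ×10^6 multiplier
Silver → ±10% tolerance
708 × 1000000 = 708000000 Ω
Minimum = 708000000 × (1 − 10/100) = 637200000 Ω.

637200000 Ω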